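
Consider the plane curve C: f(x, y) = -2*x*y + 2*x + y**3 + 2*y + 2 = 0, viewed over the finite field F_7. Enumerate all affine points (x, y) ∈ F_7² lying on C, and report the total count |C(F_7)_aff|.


Affine F_7-points: {(0, 2), (0, 3), (2, 6), (3, 4), (4, 5), (6, 0)}; count = 6.

For each of the 49 pairs (x, y) ∈ F_7², evaluate f(x, y) mod 7. Record the zeros.
  x = 0: [0↦2, 1↦5, 2↦0, 3↦0, 4↦4, 5↦4, 6↦6]  zeros at y ∈ {2, 3}
  x = 1: [0↦4, 1↦5, 2↦5, 3↦3, 4↦5, 5↦3, 6↦3]  zeros at y ∈ ∅
  x = 2: [0↦6, 1↦5, 2↦3, 3↦6, 4↦6, 5↦2, 6↦0]  zeros at y ∈ {6}
  x = 3: [0↦1, 1↦5, 2↦1, 3↦2, 4↦0, 5↦1, 6↦4]  zeros at y ∈ {4}
  x = 4: [0↦3, 1↦5, 2↦6, 3↦5, 4↦1, 5↦0, 6↦1]  zeros at y ∈ {5}
  x = 5: [0↦5, 1↦5, 2↦4, 3↦1, 4↦2, 5↦6, 6↦5]  zeros at y ∈ ∅
  x = 6: [0↦0, 1↦5, 2↦2, 3↦4, 4↦3, 5↦5, 6↦2]  zeros at y ∈ {0}
Collecting zeros: affine points = {(0, 2), (0, 3), (2, 6), (3, 4), (4, 5), (6, 0)}.
Total count |C(F_7)_aff| = 6.


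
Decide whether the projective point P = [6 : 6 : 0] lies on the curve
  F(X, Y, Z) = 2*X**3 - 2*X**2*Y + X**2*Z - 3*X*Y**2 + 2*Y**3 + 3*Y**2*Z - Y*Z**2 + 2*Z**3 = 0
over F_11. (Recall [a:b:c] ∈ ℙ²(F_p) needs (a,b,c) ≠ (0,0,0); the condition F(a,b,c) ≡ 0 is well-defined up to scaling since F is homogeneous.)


F(6,6,0) ≡ 4 (mod 11); P is NOT on the curve.

Evaluate F(6, 6, 0) term-by-term (mod 11).
  2*X**3 ↦ 2·216·1·1 = 432
  -2*X**2*Y ↦ -2·36·6·1 = -432
  X**2*Z ↦ 1·36·1·0 = 0
  -3*X*Y**2 ↦ -3·6·36·1 = -648
  2*Y**3 ↦ 2·1·216·1 = 432
  3*Y**2*Z ↦ 3·1·36·0 = 0
  -Y*Z**2 ↦ -1·1·6·0 = 0
  2*Z**3 ↦ 2·1·1·0 = 0
Sum: F(6, 6, 0) = (432) + (-432) + (0) + (-648) + (432) + (0) + (0) + (0) = -216.
Reducing mod 11: -216 ≡ 4 (mod 11).
Since F(a, b, c) ≡ 4 ≠ 0 (mod 11), P does NOT lie on the curve.


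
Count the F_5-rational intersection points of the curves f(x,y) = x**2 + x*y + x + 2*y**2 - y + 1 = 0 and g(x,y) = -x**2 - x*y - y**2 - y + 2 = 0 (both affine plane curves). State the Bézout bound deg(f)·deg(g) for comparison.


Common zeros: {(4, 4)}; count = 1; Bézout bound = 4.

deg(f) = 2, deg(g) = 2, so Bézout bound = 4.
Scan x ∈ F_5. For each x, list the y ∈ F_5 with f(x, y) ≡ 0 and those with g(x, y) ≡ 0 (mod 5); the common zeros in that column are the intersection.
  x = 0: f ≡ 0 at y ∈ ∅; g ≡ 0 at y ∈ {1, 3}; common: ∅.
  x = 1: f ≡ 0 at y ∈ {1, 4}; g ≡ 0 at y ∈ ∅; common: ∅.
  x = 2: f ≡ 0 at y ∈ {1}; g ≡ 0 at y ∈ {3, 4}; common: ∅.
  x = 3: f ≡ 0 at y ∈ {2}; g ≡ 0 at y ∈ ∅; common: ∅.
  x = 4: f ≡ 0 at y ∈ {2, 4}; g ≡ 0 at y ∈ {1, 4}; common: {4}.
Collecting: common zeros = {(4, 4)}, so the count is 1.
Comparison with the Bézout bound: 1 ≤ 4 = deg(f)·deg(g), as expected for curves with no common component (the affine F_5-count falls short of the bound because intersections may lie at infinity, over extension fields, or carry multiplicity).


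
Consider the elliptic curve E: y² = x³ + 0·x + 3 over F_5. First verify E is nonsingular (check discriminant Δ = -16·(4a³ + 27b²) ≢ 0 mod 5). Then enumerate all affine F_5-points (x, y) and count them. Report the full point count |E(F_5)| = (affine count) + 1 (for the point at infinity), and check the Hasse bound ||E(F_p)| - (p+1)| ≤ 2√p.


Affine points = {(1, 2), (1, 3), (2, 1), (2, 4), (3, 0)}; affine count = 5; |E(F_5)| = 6.

Discriminant check: Δ ∝ 4a³ + 27b² = 4·0³ + 27·3² = 4·0 + 27·9 ≡ 3 (mod 5). Nonzero ⇒ E is nonsingular.
For each x ∈ F_5, compute rhs = x³ + 0·x + 3 mod 5, then count y ∈ F_5 with y² ≡ rhs.
  x = 0: rhs = 3, matching y values: none (0 points).
  x = 1: rhs = 4, matching y values: 2, 3 (2 points).
  x = 2: rhs = 1, matching y values: 1, 4 (2 points).
  x = 3: rhs = 0, matching y values: 0 (1 points).
  x = 4: rhs = 2, matching y values: none (0 points).
Total affine count: 5.
Full point count |E(F_5)| = 5 + 1 = 6.
Hasse bound: |6 − (5+1)| = |0| = 0 ≤ 2√5 ≈ 4.4721 ✓.


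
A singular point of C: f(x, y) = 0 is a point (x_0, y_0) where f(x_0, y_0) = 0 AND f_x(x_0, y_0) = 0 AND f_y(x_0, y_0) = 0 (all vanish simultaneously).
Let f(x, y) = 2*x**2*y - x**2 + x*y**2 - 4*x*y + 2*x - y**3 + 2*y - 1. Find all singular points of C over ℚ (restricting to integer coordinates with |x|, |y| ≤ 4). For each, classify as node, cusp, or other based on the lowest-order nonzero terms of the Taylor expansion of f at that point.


Singular points: {(1, 0)}; classification: node.

Compute partial derivatives:
  f_x = 4*x*y - 2*x + y**2 - 4*y + 2.
  f_y = 2*x**2 + 2*x*y - 4*x - 3*y**2 + 2.
Scan x_0 ∈ {−4, ..., 4}. For each x_0, f_y(x_0, y) is a polynomial in y; find its integer roots y ∈ {−4, ..., 4}, then test f_x and f at those candidates.
  x = -4: f_y(-4, y) = -3*y**2 - 8*y + 50; no integer root y with |y| ≤ 4.
  x = -3: f_y(-3, y) = -3*y**2 - 6*y + 32; no integer root y with |y| ≤ 4.
  x = -2: f_y(-2, y) = -3*y**2 - 4*y + 18; no integer root y with |y| ≤ 4.
  x = -1: f_y(-1, y) = -3*y**2 - 2*y + 8; vanishes at y ∈ {-2}. (-1, -2): f_x = 24 ≠ 0.
  x = 0: f_y(0, y) = 2 - 3*y**2; no integer root y with |y| ≤ 4.
  x = 1: f_y(1, y) = -3*y**2 + 2*y; vanishes at y ∈ {0}. (1, 0): f_x = 0, f = 0 — SINGULAR.
  x = 2: f_y(2, y) = -3*y**2 + 4*y + 2; no integer root y with |y| ≤ 4.
  x = 3: f_y(3, y) = -3*y**2 + 6*y + 8; no integer root y with |y| ≤ 4.
  x = 4: f_y(4, y) = -3*y**2 + 8*y + 18; no integer root y with |y| ≤ 4.
Only singular point on the grid: (1, 0).
Classify: substitute x = 1 + u, y = 0 + v and expand: f = 2*u**2*v - u**2 + u*v**2 - v**3 + v**2.
No constant or linear terms (consistent with a singular point). Quadratic part: -u**2 + v**2. Cubic part: 2*u**2*v + u*v**2 - v**3.
The quadratic part v**2 - u**2 = (v − u)(v + u) splits into two distinct linear factors, so there are two distinct tangent lines y − 0 = ±(x − 1) — this is a node (ordinary double point).
Classification: node.


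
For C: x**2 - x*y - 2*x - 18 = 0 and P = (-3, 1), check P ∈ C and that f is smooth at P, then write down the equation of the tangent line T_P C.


Tangent line at P: -9*x + 3*y - 30 = 0.

Step 1: f(-3, 1) = 0, so P lies on C.
Step 2: partial derivatives
  f_x(x, y) = 2*x - y - 2, f_y(x, y) = -x.
  f_x(P) = -9, f_y(P) = 3 (gradient nonzero, so P is smooth).
Step 3: tangent line at P: -9·(x − -3) + 3·(y − 1) = 0.
Expanding: -9*x + 3*y - 30 = 0.


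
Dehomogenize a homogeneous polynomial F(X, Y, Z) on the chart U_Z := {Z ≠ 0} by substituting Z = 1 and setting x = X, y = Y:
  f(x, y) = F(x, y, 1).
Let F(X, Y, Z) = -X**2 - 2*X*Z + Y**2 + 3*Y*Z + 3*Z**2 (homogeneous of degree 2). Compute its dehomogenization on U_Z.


f(x, y) = -x**2 - 2*x + y**2 + 3*y + 3

On U_Z we set Z = 1. Each monomial c·X^i·Y^j·Z^k in F becomes c·x^i·y^j·1^k = c·x^i·y^j.
Substituting Z = 1: F(X, Y, 1) = -x**2 - 2*x + y**2 + 3*y + 3.
Note: deg(f) ≤ deg(F) = 2; strict inequality happens when F is divisible by Z (lost terms).


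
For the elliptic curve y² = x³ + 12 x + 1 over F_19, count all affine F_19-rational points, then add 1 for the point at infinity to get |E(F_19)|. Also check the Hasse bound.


Affine points = {(0, 1), (0, 18), (3, 8), (3, 11), (6, 2), (6, 17), (8, 1), (8, 18), (10, 0), (11, 1), (11, 18), (12, 7), (12, 12), (13, 6), (13, 13), (14, 5), (14, 14), (17, 8), (17, 11), (18, 8), (18, 11)}; affine count = 21; |E(F_19)| = 22.

Discriminant check: Δ ∝ 4a³ + 27b² = 4·12³ + 27·1² = 4·1728 + 27·1 ≡ 4 (mod 19). Nonzero ⇒ E is nonsingular.
For each x ∈ F_19, compute rhs = x³ + 12·x + 1 mod 19, then count y ∈ F_19 with y² ≡ rhs.
  x = 0: rhs = 1, matching y values: 1, 18 (2 points).
  x = 1: rhs = 14, matching y values: none (0 points).
  x = 2: rhs = 14, matching y values: none (0 points).
  x = 3: rhs = 7, matching y values: 8, 11 (2 points).
  x = 4: rhs = 18, matching y values: none (0 points).
  x = 5: rhs = 15, matching y values: none (0 points).
  x = 6: rhs = 4, matching y values: 2, 17 (2 points).
  x = 7: rhs = 10, matching y values: none (0 points).
  x = 8: rhs = 1, matching y values: 1, 18 (2 points).
  x = 9: rhs = 2, matching y values: none (0 points).
  x = 10: rhs = 0, matching y values: 0 (1 points).
  x = 11: rhs = 1, matching y values: 1, 18 (2 points).
  x = 12: rhs = 11, matching y values: 7, 12 (2 points).
  x = 13: rhs = 17, matching y values: 6, 13 (2 points).
  x = 14: rhs = 6, matching y values: 5, 14 (2 points).
  x = 15: rhs = 3, matching y values: none (0 points).
  x = 16: rhs = 14, matching y values: none (0 points).
  x = 17: rhs = 7, matching y values: 8, 11 (2 points).
  x = 18: rhs = 7, matching y values: 8, 11 (2 points).
Total affine count: 21.
Full point count |E(F_19)| = 21 + 1 = 22.
Hasse bound: |22 − (19+1)| = |2| = 2 ≤ 2√19 ≈ 8.7178 ✓.


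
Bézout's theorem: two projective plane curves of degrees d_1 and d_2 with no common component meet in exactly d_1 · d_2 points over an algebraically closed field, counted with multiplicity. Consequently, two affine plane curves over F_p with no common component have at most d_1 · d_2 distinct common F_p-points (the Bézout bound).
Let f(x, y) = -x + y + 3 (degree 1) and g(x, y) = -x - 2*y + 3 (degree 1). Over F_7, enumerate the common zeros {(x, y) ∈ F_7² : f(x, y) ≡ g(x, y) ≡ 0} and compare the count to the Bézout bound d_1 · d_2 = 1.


Common zeros: {(3, 0)}; count = 1; Bézout bound = 1.

deg(f) = 1, deg(g) = 1, so Bézout bound = 1.
Scan x ∈ F_7. For each x, list the y ∈ F_7 with f(x, y) ≡ 0 and those with g(x, y) ≡ 0 (mod 7); the common zeros in that column are the intersection.
  x = 0: f ≡ 0 at y ∈ {4}; g ≡ 0 at y ∈ {5}; common: ∅.
  x = 1: f ≡ 0 at y ∈ {5}; g ≡ 0 at y ∈ {1}; common: ∅.
  x = 2: f ≡ 0 at y ∈ {6}; g ≡ 0 at y ∈ {4}; common: ∅.
  x = 3: f ≡ 0 at y ∈ {0}; g ≡ 0 at y ∈ {0}; common: {0}.
  x = 4: f ≡ 0 at y ∈ {1}; g ≡ 0 at y ∈ {3}; common: ∅.
  x = 5: f ≡ 0 at y ∈ {2}; g ≡ 0 at y ∈ {6}; common: ∅.
  x = 6: f ≡ 0 at y ∈ {3}; g ≡ 0 at y ∈ {2}; common: ∅.
Collecting: common zeros = {(3, 0)}, so the count is 1.
Comparison with the Bézout bound: 1 ≤ 1 = deg(f)·deg(g), as expected for curves with no common component (the bound is attained).


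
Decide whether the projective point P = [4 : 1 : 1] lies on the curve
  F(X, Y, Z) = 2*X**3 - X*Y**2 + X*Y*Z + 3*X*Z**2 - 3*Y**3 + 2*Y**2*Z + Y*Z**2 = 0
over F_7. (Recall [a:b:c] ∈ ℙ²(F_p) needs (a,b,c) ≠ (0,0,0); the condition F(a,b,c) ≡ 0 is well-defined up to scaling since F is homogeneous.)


F(4,1,1) ≡ 0 (mod 7); P is on the curve.

Evaluate F(4, 1, 1) term-by-term (mod 7).
  2*X**3 ↦ 2·64·1·1 = 128
  -X*Y**2 ↦ -1·4·1·1 = -4
  X*Y*Z ↦ 1·4·1·1 = 4
  3*X*Z**2 ↦ 3·4·1·1 = 12
  -3*Y**3 ↦ -3·1·1·1 = -3
  2*Y**2*Z ↦ 2·1·1·1 = 2
  Y*Z**2 ↦ 1·1·1·1 = 1
Sum: F(4, 1, 1) = (128) + (-4) + (4) + (12) + (-3) + (2) + (1) = 140.
Reducing mod 7: 140 ≡ 0 (mod 7).
Since F(a, b, c) ≡ 0 (mod 7), P lies on the curve.


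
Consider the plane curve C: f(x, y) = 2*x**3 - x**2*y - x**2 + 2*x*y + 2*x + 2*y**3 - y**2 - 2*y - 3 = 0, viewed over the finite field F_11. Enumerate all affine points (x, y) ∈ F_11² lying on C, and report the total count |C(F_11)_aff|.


Affine F_11-points: {(1, 0), (1, 1), (1, 5), (2, 8), (3, 1), (3, 8), (4, 3), (5, 8), (7, 10), (8, 1), (10, 3), (10, 7)}; count = 12.

For each of the 121 pairs (x, y) ∈ F_11², evaluate f(x, y) mod 11. Record the zeros.
  x = 0: [0↦8, 1↦7, 2↦5, 3↦3, 4↦2, 5↦3, 6↦7, 7↦4, 8↦6, 9↦3, 10↦7]  zeros at y ∈ ∅
  x = 1: [0↦0, 1↦0, 2↦10, 3↦9, 4↦9, 5↦0, 6↦5, 7↦3, 8↦6, 9↦4, 10↦9]  zeros at y ∈ {0, 1, 5}
  x = 2: [0↦2, 1↦1, 2↦10, 3↦8, 4↦7, 5↦8, 6↦1, 7↦9, 8↦0, 9↦8, 10↦1]  zeros at y ∈ {8}
  x = 3: [0↦4, 1↦0, 2↦6, 3↦1, 4↦8, 5↦6, 6↦7, 7↦1, 8↦0, 9↦5, 10↦6]  zeros at y ∈ {1, 8}
  x = 4: [0↦7, 1↦9, 2↦10, 3↦0, 4↦2, 5↦6, 6↦2, 7↦2, 8↦7, 9↦7, 10↦3]  zeros at y ∈ {3}
  x = 5: [0↦1, 1↦7, 2↦1, 3↦6, 4↦1, 5↦9, 6↦9, 7↦2, 8↦0, 9↦4, 10↦4]  zeros at y ∈ {8}
  x = 6: [0↦9, 1↦6, 2↦2, 3↦9, 4↦6, 5↦5, 6↦7, 7↦2, 8↦2, 9↦8, 10↦10]  zeros at y ∈ ∅
  x = 7: [0↦10, 1↦7, 2↦3, 3↦10, 4↦7, 5↦6, 6↦8, 7↦3, 8↦3, 9↦9, 10↦0]  zeros at y ∈ {10}
  x = 8: [0↦5, 1↦0, 2↦5, 3↦10, 4↦5, 5↦2, 6↦2, 7↦6, 8↦4, 9↦8, 10↦8]  zeros at y ∈ {1}
  x = 9: [0↦6, 1↦8, 2↦9, 3↦10, 4↦1, 5↦5, 6↦1, 7↦1, 8↦6, 9↦6, 10↦2]  zeros at y ∈ ∅
  x = 10: [0↦3, 1↦10, 2↦5, 3↦0, 4↦7, 5↦5, 6↦6, 7↦0, 8↦10, 9↦4, 10↦5]  zeros at y ∈ {3, 7}
Collecting zeros: affine points = {(1, 0), (1, 1), (1, 5), (2, 8), (3, 1), (3, 8), (4, 3), (5, 8), (7, 10), (8, 1), (10, 3), (10, 7)}.
Total count |C(F_11)_aff| = 12.


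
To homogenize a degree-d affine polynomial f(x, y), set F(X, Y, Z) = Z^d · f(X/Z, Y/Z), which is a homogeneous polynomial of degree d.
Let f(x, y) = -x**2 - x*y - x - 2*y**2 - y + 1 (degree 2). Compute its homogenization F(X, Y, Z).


F(X, Y, Z) = -X**2 - X*Y - X*Z - 2*Y**2 - Y*Z + Z**2

deg(f) = 2.
Substitute x = X/Z, y = Y/Z into f, then multiply by Z^2.
  monomial -1·x^2·y^0 ↦ -1·X^2·Y^0·Z^0.
  monomial -1·x^1·y^1 ↦ -1·X^1·Y^1·Z^0.
  monomial -1·x^1·y^0 ↦ -1·X^1·Y^0·Z^1.
  monomial -2·x^0·y^2 ↦ -2·X^0·Y^2·Z^0.
  monomial -1·x^0·y^1 ↦ -1·X^0·Y^1·Z^1.
  monomial 1·x^0·y^0 ↦ 1·X^0·Y^0·Z^2.
Collecting: F(X, Y, Z) = -X**2 - X*Y - X*Z - 2*Y**2 - Y*Z + Z**2.


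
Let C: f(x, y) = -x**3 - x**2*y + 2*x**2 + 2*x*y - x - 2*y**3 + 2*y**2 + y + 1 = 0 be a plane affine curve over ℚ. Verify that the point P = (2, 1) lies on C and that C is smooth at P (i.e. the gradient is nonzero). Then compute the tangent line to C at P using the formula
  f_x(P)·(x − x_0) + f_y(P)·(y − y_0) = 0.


Tangent line at P: -7*x - y + 15 = 0.

Step 1: f(2, 1) = 0, so P lies on C.
Step 2: partial derivatives
  f_x(x, y) = -3*x**2 - 2*x*y + 4*x + 2*y - 1, f_y(x, y) = -x**2 + 2*x - 6*y**2 + 4*y + 1.
  f_x(P) = -7, f_y(P) = -1 (gradient nonzero, so P is smooth).
Step 3: tangent line at P: -7·(x − 2) + -1·(y − 1) = 0.
Expanding: -7*x - y + 15 = 0.


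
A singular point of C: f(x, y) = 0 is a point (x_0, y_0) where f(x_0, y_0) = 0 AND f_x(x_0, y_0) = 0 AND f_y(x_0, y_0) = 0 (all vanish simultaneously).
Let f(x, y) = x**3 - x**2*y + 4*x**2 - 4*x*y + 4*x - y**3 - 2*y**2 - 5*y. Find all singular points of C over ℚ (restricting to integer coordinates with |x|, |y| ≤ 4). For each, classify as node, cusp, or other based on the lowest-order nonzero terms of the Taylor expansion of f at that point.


Singular points: {(-2, -1)}; classification: node.

Compute partial derivatives:
  f_x = 3*x**2 - 2*x*y + 8*x - 4*y + 4.
  f_y = -x**2 - 4*x - 3*y**2 - 4*y - 5.
Scan x_0 ∈ {−4, ..., 4}. For each x_0, f_y(x_0, y) is a polynomial in y; find its integer roots y ∈ {−4, ..., 4}, then test f_x and f at those candidates.
  x = -4: f_y(-4, y) = -3*y**2 - 4*y - 5; no integer root y with |y| ≤ 4.
  x = -3: f_y(-3, y) = -3*y**2 - 4*y - 2; no integer root y with |y| ≤ 4.
  x = -2: f_y(-2, y) = -3*y**2 - 4*y - 1; vanishes at y ∈ {-1}. (-2, -1): f_x = 0, f = 0 — SINGULAR.
  x = -1: f_y(-1, y) = -3*y**2 - 4*y - 2; no integer root y with |y| ≤ 4.
  x = 0: f_y(0, y) = -3*y**2 - 4*y - 5; no integer root y with |y| ≤ 4.
  x = 1: f_y(1, y) = -3*y**2 - 4*y - 10; no integer root y with |y| ≤ 4.
  x = 2: f_y(2, y) = -3*y**2 - 4*y - 17; no integer root y with |y| ≤ 4.
  x = 3: f_y(3, y) = -3*y**2 - 4*y - 26; no integer root y with |y| ≤ 4.
  x = 4: f_y(4, y) = -3*y**2 - 4*y - 37; no integer root y with |y| ≤ 4.
Only singular point on the grid: (-2, -1).
Classify: substitute x = -2 + u, y = -1 + v and expand: f = u**3 - u**2*v - u**2 - v**3 + v**2.
No constant or linear terms (consistent with a singular point). Quadratic part: -u**2 + v**2. Cubic part: u**3 - u**2*v - v**3.
The quadratic part v**2 - u**2 = (v − u)(v + u) splits into two distinct linear factors, so there are two distinct tangent lines y − -1 = ±(x − -2) — this is a node (ordinary double point).
Classification: node.


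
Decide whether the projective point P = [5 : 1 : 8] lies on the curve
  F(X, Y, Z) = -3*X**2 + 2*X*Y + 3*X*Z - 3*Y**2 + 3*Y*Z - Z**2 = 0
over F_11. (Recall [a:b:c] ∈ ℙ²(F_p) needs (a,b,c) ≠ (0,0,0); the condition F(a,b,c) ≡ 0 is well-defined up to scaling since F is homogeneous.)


F(5,1,8) ≡ 1 (mod 11); P is NOT on the curve.

Evaluate F(5, 1, 8) term-by-term (mod 11).
  -3*X**2 ↦ -3·25·1·1 = -75
  2*X*Y ↦ 2·5·1·1 = 10
  3*X*Z ↦ 3·5·1·8 = 120
  -3*Y**2 ↦ -3·1·1·1 = -3
  3*Y*Z ↦ 3·1·1·8 = 24
  -Z**2 ↦ -1·1·1·64 = -64
Sum: F(5, 1, 8) = (-75) + (10) + (120) + (-3) + (24) + (-64) = 12.
Reducing mod 11: 12 ≡ 1 (mod 11).
Since F(a, b, c) ≡ 1 ≠ 0 (mod 11), P does NOT lie on the curve.


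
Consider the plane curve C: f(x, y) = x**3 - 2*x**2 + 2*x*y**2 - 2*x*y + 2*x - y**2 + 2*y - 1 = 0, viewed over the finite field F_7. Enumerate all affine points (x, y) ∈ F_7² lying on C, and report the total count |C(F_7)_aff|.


Affine F_7-points: {(0, 1), (1, 0), (3, 0), (3, 5), (4, 3), (5, 0), (5, 4), (6, 3)}; count = 8.

For each of the 49 pairs (x, y) ∈ F_7², evaluate f(x, y) mod 7. Record the zeros.
  x = 0: [0↦6, 1↦0, 2↦6, 3↦3, 4↦5, 5↦5, 6↦3]  zeros at y ∈ {1}
  x = 1: [0↦0, 1↦1, 2↦4, 3↦2, 4↦2, 5↦4, 6↦1]  zeros at y ∈ {0}
  x = 2: [0↦3, 1↦4, 2↦4, 3↦3, 4↦1, 5↦5, 6↦1]  zeros at y ∈ ∅
  x = 3: [0↦0, 1↦1, 2↦5, 3↦5, 4↦1, 5↦0, 6↦2]  zeros at y ∈ {0, 5}
  x = 4: [0↦4, 1↦5, 2↦6, 3↦0, 4↦1, 5↦2, 6↦3]  zeros at y ∈ {3}
  x = 5: [0↦0, 1↦1, 2↦6, 3↦1, 4↦0, 5↦3, 6↦3]  zeros at y ∈ {0, 4}
  x = 6: [0↦1, 1↦2, 2↦4, 3↦0, 4↦4, 5↦2, 6↦1]  zeros at y ∈ {3}
Collecting zeros: affine points = {(0, 1), (1, 0), (3, 0), (3, 5), (4, 3), (5, 0), (5, 4), (6, 3)}.
Total count |C(F_7)_aff| = 8.


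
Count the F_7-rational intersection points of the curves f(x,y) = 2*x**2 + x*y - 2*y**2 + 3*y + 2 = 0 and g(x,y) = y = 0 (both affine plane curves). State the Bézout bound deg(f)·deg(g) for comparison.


Common zeros: ∅; count = 0; Bézout bound = 2.

deg(f) = 2, deg(g) = 1, so Bézout bound = 2.
Scan x ∈ F_7. For each x, list the y ∈ F_7 with f(x, y) ≡ 0 and those with g(x, y) ≡ 0 (mod 7); the common zeros in that column are the intersection.
  x = 0: f ≡ 0 at y ∈ {2, 3}; g ≡ 0 at y ∈ {0}; common: ∅.
  x = 1: f ≡ 0 at y ∈ ∅; g ≡ 0 at y ∈ {0}; common: ∅.
  x = 2: f ≡ 0 at y ∈ {3}; g ≡ 0 at y ∈ {0}; common: ∅.
  x = 3: f ≡ 0 at y ∈ {5}; g ≡ 0 at y ∈ {0}; common: ∅.
  x = 4: f ≡ 0 at y ∈ ∅; g ≡ 0 at y ∈ {0}; common: ∅.
  x = 5: f ≡ 0 at y ∈ {5, 6}; g ≡ 0 at y ∈ {0}; common: ∅.
  x = 6: f ≡ 0 at y ∈ {2, 6}; g ≡ 0 at y ∈ {0}; common: ∅.
Collecting: common zeros = ∅, so the count is 0.
Comparison with the Bézout bound: 0 ≤ 2 = deg(f)·deg(g), as expected for curves with no common component (the affine F_7-count falls short of the bound because intersections may lie at infinity, over extension fields, or carry multiplicity).


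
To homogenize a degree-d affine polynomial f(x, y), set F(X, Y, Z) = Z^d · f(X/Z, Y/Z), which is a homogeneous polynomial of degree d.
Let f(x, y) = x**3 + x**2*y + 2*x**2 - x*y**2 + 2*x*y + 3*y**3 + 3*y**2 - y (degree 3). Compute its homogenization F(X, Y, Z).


F(X, Y, Z) = X**3 + X**2*Y + 2*X**2*Z - X*Y**2 + 2*X*Y*Z + 3*Y**3 + 3*Y**2*Z - Y*Z**2

deg(f) = 3.
Substitute x = X/Z, y = Y/Z into f, then multiply by Z^3.
  monomial 1·x^3·y^0 ↦ 1·X^3·Y^0·Z^0.
  monomial 1·x^2·y^1 ↦ 1·X^2·Y^1·Z^0.
  monomial 2·x^2·y^0 ↦ 2·X^2·Y^0·Z^1.
  monomial -1·x^1·y^2 ↦ -1·X^1·Y^2·Z^0.
  monomial 2·x^1·y^1 ↦ 2·X^1·Y^1·Z^1.
  monomial 3·x^0·y^3 ↦ 3·X^0·Y^3·Z^0.
  monomial 3·x^0·y^2 ↦ 3·X^0·Y^2·Z^1.
  monomial -1·x^0·y^1 ↦ -1·X^0·Y^1·Z^2.
Collecting: F(X, Y, Z) = X**3 + X**2*Y + 2*X**2*Z - X*Y**2 + 2*X*Y*Z + 3*Y**3 + 3*Y**2*Z - Y*Z**2.


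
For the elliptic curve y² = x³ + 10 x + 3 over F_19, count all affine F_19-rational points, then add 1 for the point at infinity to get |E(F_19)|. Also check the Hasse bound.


Affine points = {(5, 8), (5, 11), (7, 6), (7, 13), (8, 5), (8, 14), (9, 9), (9, 10), (10, 1), (10, 18), (11, 0), (18, 7), (18, 12)}; affine count = 13; |E(F_19)| = 14.

Discriminant check: Δ ∝ 4a³ + 27b² = 4·10³ + 27·3² = 4·1000 + 27·9 ≡ 6 (mod 19). Nonzero ⇒ E is nonsingular.
For each x ∈ F_19, compute rhs = x³ + 10·x + 3 mod 19, then count y ∈ F_19 with y² ≡ rhs.
  x = 0: rhs = 3, matching y values: none (0 points).
  x = 1: rhs = 14, matching y values: none (0 points).
  x = 2: rhs = 12, matching y values: none (0 points).
  x = 3: rhs = 3, matching y values: none (0 points).
  x = 4: rhs = 12, matching y values: none (0 points).
  x = 5: rhs = 7, matching y values: 8, 11 (2 points).
  x = 6: rhs = 13, matching y values: none (0 points).
  x = 7: rhs = 17, matching y values: 6, 13 (2 points).
  x = 8: rhs = 6, matching y values: 5, 14 (2 points).
  x = 9: rhs = 5, matching y values: 9, 10 (2 points).
  x = 10: rhs = 1, matching y values: 1, 18 (2 points).
  x = 11: rhs = 0, matching y values: 0 (1 points).
  x = 12: rhs = 8, matching y values: none (0 points).
  x = 13: rhs = 12, matching y values: none (0 points).
  x = 14: rhs = 18, matching y values: none (0 points).
  x = 15: rhs = 13, matching y values: none (0 points).
  x = 16: rhs = 3, matching y values: none (0 points).
  x = 17: rhs = 13, matching y values: none (0 points).
  x = 18: rhs = 11, matching y values: 7, 12 (2 points).
Total affine count: 13.
Full point count |E(F_19)| = 13 + 1 = 14.
Hasse bound: |14 − (19+1)| = |-6| = 6 ≤ 2√19 ≈ 8.7178 ✓.


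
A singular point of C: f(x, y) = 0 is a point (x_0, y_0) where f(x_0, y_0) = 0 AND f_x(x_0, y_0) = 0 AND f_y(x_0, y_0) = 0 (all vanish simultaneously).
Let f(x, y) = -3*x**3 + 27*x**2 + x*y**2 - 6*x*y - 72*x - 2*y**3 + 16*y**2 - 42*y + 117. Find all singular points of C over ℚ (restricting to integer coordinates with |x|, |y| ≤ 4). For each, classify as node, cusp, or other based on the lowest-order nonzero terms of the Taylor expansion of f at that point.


Singular points: {(3, 3)}; classification: cusp.

Compute partial derivatives:
  f_x = -9*x**2 + 54*x + y**2 - 6*y - 72.
  f_y = 2*x*y - 6*x - 6*y**2 + 32*y - 42.
Scan x_0 ∈ {−4, ..., 4}. For each x_0, f_y(x_0, y) is a polynomial in y; find its integer roots y ∈ {−4, ..., 4}, then test f_x and f at those candidates.
  x = -4: f_y(-4, y) = -6*y**2 + 24*y - 18; vanishes at y ∈ {1, 3}. (-4, 1): f_x = -437 ≠ 0; (-4, 3): f_x = -441 ≠ 0.
  x = -3: f_y(-3, y) = -6*y**2 + 26*y - 24; vanishes at y ∈ {3}. (-3, 3): f_x = -324 ≠ 0.
  x = -2: f_y(-2, y) = -6*y**2 + 28*y - 30; vanishes at y ∈ {3}. (-2, 3): f_x = -225 ≠ 0.
  x = -1: f_y(-1, y) = -6*y**2 + 30*y - 36; vanishes at y ∈ {2, 3}. (-1, 2): f_x = -143 ≠ 0; (-1, 3): f_x = -144 ≠ 0.
  x = 0: f_y(0, y) = -6*y**2 + 32*y - 42; vanishes at y ∈ {3}. (0, 3): f_x = -81 ≠ 0.
  x = 1: f_y(1, y) = -6*y**2 + 34*y - 48; vanishes at y ∈ {3}. (1, 3): f_x = -36 ≠ 0.
  x = 2: f_y(2, y) = -6*y**2 + 36*y - 54; vanishes at y ∈ {3}. (2, 3): f_x = -9 ≠ 0.
  x = 3: f_y(3, y) = -6*y**2 + 38*y - 60; vanishes at y ∈ {3}. (3, 3): f_x = 0, f = 0 — SINGULAR.
  x = 4: f_y(4, y) = -6*y**2 + 40*y - 66; vanishes at y ∈ {3}. (4, 3): f_x = -9 ≠ 0.
Only singular point on the grid: (3, 3).
Classify: substitute x = 3 + u, y = 3 + v and expand: f = -3*u**3 + u*v**2 - 2*v**3 + v**2.
No constant or linear terms (consistent with a singular point). Quadratic part: v**2. Cubic part: -3*u**3 + u*v**2 - 2*v**3.
The quadratic part v**2 is a perfect square, so there is a single (double) tangent line v = 0, i.e. y = 3. Restricting the cubic part to that line (v = 0) leaves -3*u**3 ≠ 0, so f is not divisible by v and the branch is v² ≈ 3*u**3 to lowest order — this is a cusp.
Classification: cusp.


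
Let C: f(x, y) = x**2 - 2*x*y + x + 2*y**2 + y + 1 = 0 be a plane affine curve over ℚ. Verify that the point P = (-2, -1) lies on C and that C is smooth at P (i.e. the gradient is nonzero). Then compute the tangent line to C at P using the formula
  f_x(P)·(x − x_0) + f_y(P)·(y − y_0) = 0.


Tangent line at P: -x + y - 1 = 0.

Step 1: f(-2, -1) = 0, so P lies on C.
Step 2: partial derivatives
  f_x(x, y) = 2*x - 2*y + 1, f_y(x, y) = -2*x + 4*y + 1.
  f_x(P) = -1, f_y(P) = 1 (gradient nonzero, so P is smooth).
Step 3: tangent line at P: -1·(x − -2) + 1·(y − -1) = 0.
Expanding: -x + y - 1 = 0.


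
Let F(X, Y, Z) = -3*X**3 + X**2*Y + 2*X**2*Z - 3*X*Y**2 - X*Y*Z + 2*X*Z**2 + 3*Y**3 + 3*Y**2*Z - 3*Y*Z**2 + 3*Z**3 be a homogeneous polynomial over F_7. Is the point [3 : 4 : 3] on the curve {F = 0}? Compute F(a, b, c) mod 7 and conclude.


F(3,4,3) ≡ 3 (mod 7); P is NOT on the curve.

Evaluate F(3, 4, 3) term-by-term (mod 7).
  -3*X**3 ↦ -3·27·1·1 = -81
  X**2*Y ↦ 1·9·4·1 = 36
  2*X**2*Z ↦ 2·9·1·3 = 54
  -3*X*Y**2 ↦ -3·3·16·1 = -144
  -X*Y*Z ↦ -1·3·4·3 = -36
  2*X*Z**2 ↦ 2·3·1·9 = 54
  3*Y**3 ↦ 3·1·64·1 = 192
  3*Y**2*Z ↦ 3·1·16·3 = 144
  -3*Y*Z**2 ↦ -3·1·4·9 = -108
  3*Z**3 ↦ 3·1·1·27 = 81
Sum: F(3, 4, 3) = (-81) + (36) + (54) + (-144) + (-36) + (54) + (192) + (144) + (-108) + (81) = 192.
Reducing mod 7: 192 ≡ 3 (mod 7).
Since F(a, b, c) ≡ 3 ≠ 0 (mod 7), P does NOT lie on the curve.


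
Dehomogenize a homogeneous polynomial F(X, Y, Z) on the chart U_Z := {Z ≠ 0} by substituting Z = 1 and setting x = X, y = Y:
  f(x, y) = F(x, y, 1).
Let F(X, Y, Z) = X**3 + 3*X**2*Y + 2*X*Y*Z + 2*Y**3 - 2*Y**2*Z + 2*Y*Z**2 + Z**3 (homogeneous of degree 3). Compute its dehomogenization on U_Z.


f(x, y) = x**3 + 3*x**2*y + 2*x*y + 2*y**3 - 2*y**2 + 2*y + 1

On U_Z we set Z = 1. Each monomial c·X^i·Y^j·Z^k in F becomes c·x^i·y^j·1^k = c·x^i·y^j.
Substituting Z = 1: F(X, Y, 1) = x**3 + 3*x**2*y + 2*x*y + 2*y**3 - 2*y**2 + 2*y + 1.
Note: deg(f) ≤ deg(F) = 3; strict inequality happens when F is divisible by Z (lost terms).


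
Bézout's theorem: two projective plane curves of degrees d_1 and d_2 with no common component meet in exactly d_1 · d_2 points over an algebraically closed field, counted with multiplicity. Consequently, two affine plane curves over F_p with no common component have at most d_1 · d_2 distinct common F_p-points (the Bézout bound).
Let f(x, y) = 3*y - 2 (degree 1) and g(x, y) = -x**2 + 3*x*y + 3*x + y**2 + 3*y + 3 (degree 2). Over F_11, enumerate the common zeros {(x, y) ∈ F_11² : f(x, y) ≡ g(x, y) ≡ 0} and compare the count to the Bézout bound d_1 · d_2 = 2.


Common zeros: {(7, 8), (9, 8)}; count = 2; Bézout bound = 2.

deg(f) = 1, deg(g) = 2, so Bézout bound = 2.
Scan x ∈ F_11. For each x, list the y ∈ F_11 with f(x, y) ≡ 0 and those with g(x, y) ≡ 0 (mod 11); the common zeros in that column are the intersection.
  x = 0: f ≡ 0 at y ∈ {8}; g ≡ 0 at y ∈ ∅; common: ∅.
  x = 1: f ≡ 0 at y ∈ {8}; g ≡ 0 at y ∈ {6, 10}; common: ∅.
  x = 2: f ≡ 0 at y ∈ {8}; g ≡ 0 at y ∈ ∅; common: ∅.
  x = 3: f ≡ 0 at y ∈ {8}; g ≡ 0 at y ∈ {5}; common: ∅.
  x = 4: f ≡ 0 at y ∈ {8}; g ≡ 0 at y ∈ {2, 5}; common: ∅.
  x = 5: f ≡ 0 at y ∈ {8}; g ≡ 0 at y ∈ {2}; common: ∅.
  x = 6: f ≡ 0 at y ∈ {8}; g ≡ 0 at y ∈ ∅; common: ∅.
  x = 7: f ≡ 0 at y ∈ {8}; g ≡ 0 at y ∈ {1, 8}; common: {8}.
  x = 8: f ≡ 0 at y ∈ {8}; g ≡ 0 at y ∈ ∅; common: ∅.
  x = 9: f ≡ 0 at y ∈ {8}; g ≡ 0 at y ∈ {6, 8}; common: {8}.
  x = 10: f ≡ 0 at y ∈ {8}; g ≡ 0 at y ∈ {1, 10}; common: ∅.
Collecting: common zeros = {(7, 8), (9, 8)}, so the count is 2.
Comparison with the Bézout bound: 2 ≤ 2 = deg(f)·deg(g), as expected for curves with no common component (the bound is attained).


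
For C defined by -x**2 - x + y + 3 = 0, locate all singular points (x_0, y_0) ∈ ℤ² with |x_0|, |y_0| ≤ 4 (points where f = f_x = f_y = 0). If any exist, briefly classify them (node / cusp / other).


No singular points in the scanned grid; C is smooth there.

Compute partial derivatives:
  f_x = -2*x - 1.
  f_y = 1.
f_y = 1 is a nonzero constant, so f_y never vanishes: no point (x, y) can satisfy f = f_x = f_y = 0. In particular no (x, y) ∈ {−4, ..., 4}² is singular; the curve is smooth.


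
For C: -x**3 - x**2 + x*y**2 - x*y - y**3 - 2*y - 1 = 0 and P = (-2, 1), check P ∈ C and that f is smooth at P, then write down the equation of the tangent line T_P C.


Tangent line at P: -8*x - 7*y - 9 = 0.

Step 1: f(-2, 1) = 0, so P lies on C.
Step 2: partial derivatives
  f_x(x, y) = -3*x**2 - 2*x + y**2 - y, f_y(x, y) = 2*x*y - x - 3*y**2 - 2.
  f_x(P) = -8, f_y(P) = -7 (gradient nonzero, so P is smooth).
Step 3: tangent line at P: -8·(x − -2) + -7·(y − 1) = 0.
Expanding: -8*x - 7*y - 9 = 0.


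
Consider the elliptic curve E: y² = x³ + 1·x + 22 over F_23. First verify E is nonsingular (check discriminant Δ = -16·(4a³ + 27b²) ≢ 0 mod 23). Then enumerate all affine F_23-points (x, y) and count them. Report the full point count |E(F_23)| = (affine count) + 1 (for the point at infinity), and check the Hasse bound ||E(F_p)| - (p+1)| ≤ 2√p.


Affine points = {(1, 1), (1, 22), (2, 3), (2, 20), (3, 11), (3, 12), (7, 2), (7, 21), (8, 6), (8, 17), (9, 1), (9, 22), (13, 1), (13, 22), (15, 10), (15, 13), (19, 0), (21, 9), (21, 14)}; affine count = 19; |E(F_23)| = 20.

Discriminant check: Δ ∝ 4a³ + 27b² = 4·1³ + 27·22² = 4·1 + 27·484 ≡ 8 (mod 23). Nonzero ⇒ E is nonsingular.
For each x ∈ F_23, compute rhs = x³ + 1·x + 22 mod 23, then count y ∈ F_23 with y² ≡ rhs.
  x = 0: rhs = 22, matching y values: none (0 points).
  x = 1: rhs = 1, matching y values: 1, 22 (2 points).
  x = 2: rhs = 9, matching y values: 3, 20 (2 points).
  x = 3: rhs = 6, matching y values: 11, 12 (2 points).
  x = 4: rhs = 21, matching y values: none (0 points).
  x = 5: rhs = 14, matching y values: none (0 points).
  x = 6: rhs = 14, matching y values: none (0 points).
  x = 7: rhs = 4, matching y values: 2, 21 (2 points).
  x = 8: rhs = 13, matching y values: 6, 17 (2 points).
  x = 9: rhs = 1, matching y values: 1, 22 (2 points).
  x = 10: rhs = 20, matching y values: none (0 points).
  x = 11: rhs = 7, matching y values: none (0 points).
  x = 12: rhs = 14, matching y values: none (0 points).
  x = 13: rhs = 1, matching y values: 1, 22 (2 points).
  x = 14: rhs = 20, matching y values: none (0 points).
  x = 15: rhs = 8, matching y values: 10, 13 (2 points).
  x = 16: rhs = 17, matching y values: none (0 points).
  x = 17: rhs = 7, matching y values: none (0 points).
  x = 18: rhs = 7, matching y values: none (0 points).
  x = 19: rhs = 0, matching y values: 0 (1 points).
  x = 20: rhs = 15, matching y values: none (0 points).
  x = 21: rhs = 12, matching y values: 9, 14 (2 points).
  x = 22: rhs = 20, matching y values: none (0 points).
Total affine count: 19.
Full point count |E(F_23)| = 19 + 1 = 20.
Hasse bound: |20 − (23+1)| = |-4| = 4 ≤ 2√23 ≈ 9.5917 ✓.


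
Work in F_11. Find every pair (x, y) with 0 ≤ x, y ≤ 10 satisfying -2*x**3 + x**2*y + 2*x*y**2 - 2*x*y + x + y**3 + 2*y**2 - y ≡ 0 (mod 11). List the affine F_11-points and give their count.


Affine F_11-points: {(0, 0), (1, 9), (2, 7), (4, 5), (6, 8), (7, 2), (9, 3), (9, 7), (10, 9)}; count = 9.

For each of the 121 pairs (x, y) ∈ F_11², evaluate f(x, y) mod 11. Record the zeros.
  x = 0: [0↦0, 1↦2, 2↦3, 3↦9, 4↦4, 5↦5, 6↦7, 7↦5, 8↦5, 9↦2, 10↦2]  zeros at y ∈ {0}
  x = 1: [0↦10, 1↦2, 2↦8, 3↦1, 4↦9, 5↦5, 6↦6, 7↦7, 8↦3, 9↦0, 10↦4]  zeros at y ∈ {9}
  x = 2: [0↦8, 1↦3, 2↦5, 3↦9, 4↦10, 5↦3, 6↦5, 7↦0, 8↦5, 9↦4, 10↦3]  zeros at y ∈ {7}
  x = 3: [0↦4, 1↦4, 2↦4, 3↦10, 4↦6, 5↦9, 6↦3, 7↦5, 8↦10, 9↦2, 10↦9]  zeros at y ∈ ∅
  x = 4: [0↦8, 1↦4, 2↦4, 3↦3, 4↦7, 5↦0, 6↦10, 7↦10, 8↦6, 9↦4, 10↦10]  zeros at y ∈ {5}
  x = 5: [0↦8, 1↦2, 2↦4, 3↦9, 4↦1, 5↦8, 6↦3, 7↦3, 8↦3, 9↦9, 10↦5]  zeros at y ∈ ∅
  x = 6: [0↦3, 1↦8, 2↦3, 3↦5, 4↦9, 5↦10, 6↦3, 7↦5, 8↦0, 9↦5, 10↦4]  zeros at y ∈ {8}
  x = 7: [0↦3, 1↦10, 2↦0, 3↦1, 4↦8, 5↦5, 6↦9, 7↦4, 8↦7, 9↦2, 10↦6]  zeros at y ∈ {2}
  x = 8: [0↦7, 1↦7, 2↦5, 3↦7, 4↦8, 5↦3, 6↦9, 7↦10, 8↦1, 9↦10, 10↦10]  zeros at y ∈ ∅
  x = 9: [0↦3, 1↦9, 2↦6, 3↦0, 4↦8, 5↦3, 6↦2, 7↦0, 8↦3, 9↦6, 10↦4]  zeros at y ∈ {3, 7}
  x = 10: [0↦1, 1↦4, 2↦2, 3↦1, 4↦7, 5↦4, 6↦9, 7↦6, 8↦1, 9↦0, 10↦9]  zeros at y ∈ {9}
Collecting zeros: affine points = {(0, 0), (1, 9), (2, 7), (4, 5), (6, 8), (7, 2), (9, 3), (9, 7), (10, 9)}.
Total count |C(F_11)_aff| = 9.


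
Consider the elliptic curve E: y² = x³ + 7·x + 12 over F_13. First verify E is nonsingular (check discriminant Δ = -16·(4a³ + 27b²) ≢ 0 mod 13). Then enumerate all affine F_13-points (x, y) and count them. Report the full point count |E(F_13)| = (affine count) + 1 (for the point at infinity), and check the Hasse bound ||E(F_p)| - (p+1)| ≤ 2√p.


Affine points = {(0, 5), (0, 8), (4, 0), (5, 4), (5, 9), (6, 6), (6, 7), (7, 1), (7, 12), (10, 4), (10, 9), (11, 4), (11, 9), (12, 2), (12, 11)}; affine count = 15; |E(F_13)| = 16.

Discriminant check: Δ ∝ 4a³ + 27b² = 4·7³ + 27·12² = 4·343 + 27·144 ≡ 8 (mod 13). Nonzero ⇒ E is nonsingular.
For each x ∈ F_13, compute rhs = x³ + 7·x + 12 mod 13, then count y ∈ F_13 with y² ≡ rhs.
  x = 0: rhs = 12, matching y values: 5, 8 (2 points).
  x = 1: rhs = 7, matching y values: none (0 points).
  x = 2: rhs = 8, matching y values: none (0 points).
  x = 3: rhs = 8, matching y values: none (0 points).
  x = 4: rhs = 0, matching y values: 0 (1 points).
  x = 5: rhs = 3, matching y values: 4, 9 (2 points).
  x = 6: rhs = 10, matching y values: 6, 7 (2 points).
  x = 7: rhs = 1, matching y values: 1, 12 (2 points).
  x = 8: rhs = 8, matching y values: none (0 points).
  x = 9: rhs = 11, matching y values: none (0 points).
  x = 10: rhs = 3, matching y values: 4, 9 (2 points).
  x = 11: rhs = 3, matching y values: 4, 9 (2 points).
  x = 12: rhs = 4, matching y values: 2, 11 (2 points).
Total affine count: 15.
Full point count |E(F_13)| = 15 + 1 = 16.
Hasse bound: |16 − (13+1)| = |2| = 2 ≤ 2√13 ≈ 7.2111 ✓.


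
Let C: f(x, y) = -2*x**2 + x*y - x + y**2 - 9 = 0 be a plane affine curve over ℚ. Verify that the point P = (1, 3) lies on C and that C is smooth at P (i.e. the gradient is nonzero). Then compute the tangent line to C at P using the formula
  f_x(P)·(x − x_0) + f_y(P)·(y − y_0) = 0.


Tangent line at P: -2*x + 7*y - 19 = 0.

Step 1: f(1, 3) = 0, so P lies on C.
Step 2: partial derivatives
  f_x(x, y) = -4*x + y - 1, f_y(x, y) = x + 2*y.
  f_x(P) = -2, f_y(P) = 7 (gradient nonzero, so P is smooth).
Step 3: tangent line at P: -2·(x − 1) + 7·(y − 3) = 0.
Expanding: -2*x + 7*y - 19 = 0.


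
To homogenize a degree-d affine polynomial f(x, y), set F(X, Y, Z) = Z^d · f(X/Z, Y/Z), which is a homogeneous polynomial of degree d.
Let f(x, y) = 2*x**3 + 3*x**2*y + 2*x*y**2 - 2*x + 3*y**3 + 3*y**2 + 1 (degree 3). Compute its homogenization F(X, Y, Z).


F(X, Y, Z) = 2*X**3 + 3*X**2*Y + 2*X*Y**2 - 2*X*Z**2 + 3*Y**3 + 3*Y**2*Z + Z**3

deg(f) = 3.
Substitute x = X/Z, y = Y/Z into f, then multiply by Z^3.
  monomial 2·x^3·y^0 ↦ 2·X^3·Y^0·Z^0.
  monomial 3·x^2·y^1 ↦ 3·X^2·Y^1·Z^0.
  monomial 2·x^1·y^2 ↦ 2·X^1·Y^2·Z^0.
  monomial -2·x^1·y^0 ↦ -2·X^1·Y^0·Z^2.
  monomial 3·x^0·y^3 ↦ 3·X^0·Y^3·Z^0.
  monomial 3·x^0·y^2 ↦ 3·X^0·Y^2·Z^1.
  monomial 1·x^0·y^0 ↦ 1·X^0·Y^0·Z^3.
Collecting: F(X, Y, Z) = 2*X**3 + 3*X**2*Y + 2*X*Y**2 - 2*X*Z**2 + 3*Y**3 + 3*Y**2*Z + Z**3.


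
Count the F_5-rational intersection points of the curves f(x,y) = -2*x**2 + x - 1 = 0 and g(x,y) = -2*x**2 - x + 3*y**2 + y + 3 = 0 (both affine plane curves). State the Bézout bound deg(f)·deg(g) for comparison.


Common zeros: ∅; count = 0; Bézout bound = 4.

deg(f) = 2, deg(g) = 2, so Bézout bound = 4.
Scan x ∈ F_5. For each x, list the y ∈ F_5 with f(x, y) ≡ 0 and those with g(x, y) ≡ 0 (mod 5); the common zeros in that column are the intersection.
  x = 0: f ≡ 0 at y ∈ ∅; g ≡ 0 at y ∈ {4}; common: ∅.
  x = 1: f ≡ 0 at y ∈ ∅; g ≡ 0 at y ∈ {0, 3}; common: ∅.
  x = 2: f ≡ 0 at y ∈ ∅; g ≡ 0 at y ∈ {4}; common: ∅.
  x = 3: f ≡ 0 at y ∈ ∅; g ≡ 0 at y ∈ ∅; common: ∅.
  x = 4: f ≡ 0 at y ∈ ∅; g ≡ 0 at y ∈ ∅; common: ∅.
Collecting: common zeros = ∅, so the count is 0.
Comparison with the Bézout bound: 0 ≤ 4 = deg(f)·deg(g), as expected for curves with no common component (the affine F_5-count falls short of the bound because intersections may lie at infinity, over extension fields, or carry multiplicity).


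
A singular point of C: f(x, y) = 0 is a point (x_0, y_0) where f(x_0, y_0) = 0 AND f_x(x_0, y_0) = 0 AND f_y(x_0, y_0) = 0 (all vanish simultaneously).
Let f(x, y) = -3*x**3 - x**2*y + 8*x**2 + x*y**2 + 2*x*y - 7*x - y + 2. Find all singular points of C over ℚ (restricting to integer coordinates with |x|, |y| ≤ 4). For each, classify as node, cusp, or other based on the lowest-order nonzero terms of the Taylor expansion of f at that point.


Singular points: {(1, 0)}; classification: node.

Compute partial derivatives:
  f_x = -9*x**2 - 2*x*y + 16*x + y**2 + 2*y - 7.
  f_y = -x**2 + 2*x*y + 2*x - 1.
Scan x_0 ∈ {−4, ..., 4}. For each x_0, f_y(x_0, y) is a polynomial in y; find its integer roots y ∈ {−4, ..., 4}, then test f_x and f at those candidates.
  x = -4: f_y(-4, y) = -8*y - 25; no integer root y with |y| ≤ 4.
  x = -3: f_y(-3, y) = -6*y - 16; no integer root y with |y| ≤ 4.
  x = -2: f_y(-2, y) = -4*y - 9; no integer root y with |y| ≤ 4.
  x = -1: f_y(-1, y) = -2*y - 4; vanishes at y ∈ {-2}. (-1, -2): f_x = -36 ≠ 0.
  x = 0: f_y(0, y) = -1; no integer root y with |y| ≤ 4.
  x = 1: f_y(1, y) = 2*y; vanishes at y ∈ {0}. (1, 0): f_x = 0, f = 0 — SINGULAR.
  x = 2: f_y(2, y) = 4*y - 1; no integer root y with |y| ≤ 4.
  x = 3: f_y(3, y) = 6*y - 4; no integer root y with |y| ≤ 4.
  x = 4: f_y(4, y) = 8*y - 9; no integer root y with |y| ≤ 4.
Only singular point on the grid: (1, 0).
Classify: substitute x = 1 + u, y = 0 + v and expand: f = -3*u**3 - u**2*v - u**2 + u*v**2 + v**2.
No constant or linear terms (consistent with a singular point). Quadratic part: -u**2 + v**2. Cubic part: -3*u**3 - u**2*v + u*v**2.
The quadratic part v**2 - u**2 = (v − u)(v + u) splits into two distinct linear factors, so there are two distinct tangent lines y − 0 = ±(x − 1) — this is a node (ordinary double point).
Classification: node.


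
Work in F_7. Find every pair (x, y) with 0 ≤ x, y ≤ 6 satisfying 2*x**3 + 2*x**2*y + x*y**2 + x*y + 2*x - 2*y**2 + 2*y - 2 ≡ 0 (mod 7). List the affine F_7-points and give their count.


Affine F_7-points: {(0, 3), (0, 5), (2, 2), (4, 3), (4, 6), (6, 4)}; count = 6.

For each of the 49 pairs (x, y) ∈ F_7², evaluate f(x, y) mod 7. Record the zeros.
  x = 0: [0↦5, 1↦5, 2↦1, 3↦0, 4↦2, 5↦0, 6↦1]  zeros at y ∈ {3, 5}
  x = 1: [0↦2, 1↦6, 2↦1, 3↦1, 4↦6, 5↦2, 6↦3]  zeros at y ∈ ∅
  x = 2: [0↦4, 1↦2, 2↦0, 3↦5, 4↦3, 5↦1, 6↦6]  zeros at y ∈ {2}
  x = 3: [0↦2, 1↦5, 2↦3, 3↦3, 4↦5, 5↦2, 6↦1]  zeros at y ∈ ∅
  x = 4: [0↦1, 1↦6, 2↦1, 3↦0, 4↦3, 5↦3, 6↦0]  zeros at y ∈ {3, 6}
  x = 5: [0↦6, 1↦3, 2↦6, 3↦1, 4↦2, 5↦2, 6↦1]  zeros at y ∈ ∅
  x = 6: [0↦1, 1↦1, 2↦2, 3↦4, 4↦0, 5↦4, 6↦2]  zeros at y ∈ {4}
Collecting zeros: affine points = {(0, 3), (0, 5), (2, 2), (4, 3), (4, 6), (6, 4)}.
Total count |C(F_7)_aff| = 6.


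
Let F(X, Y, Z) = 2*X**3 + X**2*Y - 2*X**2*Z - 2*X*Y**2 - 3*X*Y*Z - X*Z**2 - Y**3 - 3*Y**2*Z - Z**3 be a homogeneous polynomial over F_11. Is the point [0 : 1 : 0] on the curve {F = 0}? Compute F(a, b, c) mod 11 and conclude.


F(0,1,0) ≡ 10 (mod 11); P is NOT on the curve.

Evaluate F(0, 1, 0) term-by-term (mod 11).
  2*X**3 ↦ 2·0·1·1 = 0
  X**2*Y ↦ 1·0·1·1 = 0
  -2*X**2*Z ↦ -2·0·1·0 = 0
  -2*X*Y**2 ↦ -2·0·1·1 = 0
  -3*X*Y*Z ↦ -3·0·1·0 = 0
  -X*Z**2 ↦ -1·0·1·0 = 0
  -Y**3 ↦ -1·1·1·1 = -1
  -3*Y**2*Z ↦ -3·1·1·0 = 0
  -Z**3 ↦ -1·1·1·0 = 0
Sum: F(0, 1, 0) = (0) + (0) + (0) + (0) + (0) + (0) + (-1) + (0) + (0) = -1.
Reducing mod 11: -1 ≡ 10 (mod 11).
Since F(a, b, c) ≡ 10 ≠ 0 (mod 11), P does NOT lie on the curve.
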